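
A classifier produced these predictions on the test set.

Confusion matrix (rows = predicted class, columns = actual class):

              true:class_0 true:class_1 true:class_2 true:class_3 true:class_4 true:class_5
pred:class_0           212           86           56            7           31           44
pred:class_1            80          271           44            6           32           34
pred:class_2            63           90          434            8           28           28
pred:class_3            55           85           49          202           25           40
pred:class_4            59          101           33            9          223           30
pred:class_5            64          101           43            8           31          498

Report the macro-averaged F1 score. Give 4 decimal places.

0.5624

Per-class F1 score (2·TP/(2·TP+FP+FN)):
  class_0: TP=212, FP=86+56+7+31+44=224, FN=80+63+55+59+64=321 → 424/969 = 0.43756
  class_1: TP=271, FP=80+44+6+32+34=196, FN=86+90+85+101+101=463 → 542/1201 = 0.45129
  class_2: TP=434, FP=63+90+8+28+28=217, FN=56+44+49+33+43=225 → 868/1310 = 0.66260
  class_3: TP=202, FP=55+85+49+25+40=254, FN=7+6+8+9+8=38 → 404/696 = 0.58046
  class_4: TP=223, FP=59+101+33+9+30=232, FN=31+32+28+25+31=147 → 446/825 = 0.54061
  class_5: TP=498, FP=64+101+43+8+31=247, FN=44+34+28+40+30=176 → 996/1419 = 0.70190
Macro-F1 score = mean = (0.43756 + 0.45129 + 0.66260 + 0.58046 + 0.54061 + 0.70190) / 6 = 0.5624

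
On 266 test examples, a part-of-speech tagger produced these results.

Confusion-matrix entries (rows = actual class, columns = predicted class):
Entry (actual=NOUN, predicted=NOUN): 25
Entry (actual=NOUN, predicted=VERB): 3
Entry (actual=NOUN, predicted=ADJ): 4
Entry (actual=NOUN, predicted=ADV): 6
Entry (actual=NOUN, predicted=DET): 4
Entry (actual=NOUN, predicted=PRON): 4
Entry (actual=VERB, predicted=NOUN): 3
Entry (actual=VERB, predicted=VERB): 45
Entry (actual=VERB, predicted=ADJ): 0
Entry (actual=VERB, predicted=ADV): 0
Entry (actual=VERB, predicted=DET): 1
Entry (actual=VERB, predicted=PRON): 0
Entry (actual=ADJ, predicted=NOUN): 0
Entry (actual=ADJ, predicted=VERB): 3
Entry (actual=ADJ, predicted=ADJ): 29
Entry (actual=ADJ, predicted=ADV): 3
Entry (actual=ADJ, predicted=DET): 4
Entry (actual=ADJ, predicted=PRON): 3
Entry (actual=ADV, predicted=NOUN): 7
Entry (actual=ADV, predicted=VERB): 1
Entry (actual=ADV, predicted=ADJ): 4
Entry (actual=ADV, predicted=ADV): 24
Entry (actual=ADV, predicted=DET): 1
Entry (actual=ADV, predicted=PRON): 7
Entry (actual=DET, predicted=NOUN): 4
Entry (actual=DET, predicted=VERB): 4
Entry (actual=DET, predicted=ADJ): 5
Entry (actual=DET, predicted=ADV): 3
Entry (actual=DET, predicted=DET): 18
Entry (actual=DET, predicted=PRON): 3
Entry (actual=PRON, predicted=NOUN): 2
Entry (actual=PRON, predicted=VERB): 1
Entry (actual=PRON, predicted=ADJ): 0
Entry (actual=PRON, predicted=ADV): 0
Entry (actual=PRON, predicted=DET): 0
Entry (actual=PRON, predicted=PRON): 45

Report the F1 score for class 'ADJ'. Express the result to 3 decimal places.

0.690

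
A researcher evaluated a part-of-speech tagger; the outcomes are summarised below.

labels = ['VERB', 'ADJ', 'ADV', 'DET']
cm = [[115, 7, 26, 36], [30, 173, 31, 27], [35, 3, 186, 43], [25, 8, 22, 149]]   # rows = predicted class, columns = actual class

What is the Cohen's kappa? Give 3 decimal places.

0.573

Observed agreement pₒ = trace/N = 623/916 = 0.6801
Expected agreement pₑ = Σ (rowᵢ·colᵢ)/N² = (205·184 + 191·261 + 265·267 + 255·204)/916² = 0.2507
κ = (pₒ − pₑ)/(1 − pₑ) = (0.6801 − 0.2507)/(1 − 0.2507) = 0.573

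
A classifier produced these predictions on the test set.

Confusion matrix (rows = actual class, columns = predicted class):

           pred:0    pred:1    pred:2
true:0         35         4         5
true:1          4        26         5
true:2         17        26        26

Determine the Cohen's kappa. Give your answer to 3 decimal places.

Observed agreement pₒ = trace/N = 87/148 = 0.5878
Expected agreement pₑ = Σ (rowᵢ·colᵢ)/N² = (44·56 + 35·56 + 69·36)/148² = 0.3154
κ = (pₒ − pₑ)/(1 − pₑ) = (0.5878 − 0.3154)/(1 − 0.3154) = 0.398

0.398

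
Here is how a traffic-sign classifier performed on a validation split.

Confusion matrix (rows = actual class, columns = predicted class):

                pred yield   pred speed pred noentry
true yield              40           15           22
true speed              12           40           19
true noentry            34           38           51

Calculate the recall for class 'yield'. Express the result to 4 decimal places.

0.5195

Treat 'yield' as positive and all other classes as negative.
recall = TP/(TP+FN).
yield: TP=40, FN=15+22=37 → 40/77 = 0.51948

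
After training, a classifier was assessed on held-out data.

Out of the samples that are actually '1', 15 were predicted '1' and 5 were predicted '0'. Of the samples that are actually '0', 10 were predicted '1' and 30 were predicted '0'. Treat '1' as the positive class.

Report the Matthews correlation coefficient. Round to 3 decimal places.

MCC = (TP·TN − FP·FN) / √((TP+FP)(TP+FN)(TN+FP)(TN+FN))
Numerator = 15·30 − 10·5 = 400
Denominator = √(25·20·40·35) = √700000 = 836.6600
MCC = 400 / 836.6600 = 0.478

0.478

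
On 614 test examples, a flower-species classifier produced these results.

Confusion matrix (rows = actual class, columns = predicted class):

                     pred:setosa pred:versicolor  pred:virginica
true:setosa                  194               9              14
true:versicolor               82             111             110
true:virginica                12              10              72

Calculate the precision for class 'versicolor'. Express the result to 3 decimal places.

Take TP from the diagonal, FP from the rest of the 'versicolor' prediction marginal, FN from the rest of the 'versicolor' actual marginal.
precision = TP/(TP+FP).
versicolor: TP=111, FP=9+10=19 → 111/130 = 0.8538

0.854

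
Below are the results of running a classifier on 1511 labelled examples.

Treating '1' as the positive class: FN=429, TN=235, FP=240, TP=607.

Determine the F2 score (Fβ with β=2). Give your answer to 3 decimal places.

Fβ = (1+β²)·TP / ((1+β²)·TP + β²·FN + FP), with β²=4
= 5·607 / (5·607 + 4·429 + 240) = 0.608

0.608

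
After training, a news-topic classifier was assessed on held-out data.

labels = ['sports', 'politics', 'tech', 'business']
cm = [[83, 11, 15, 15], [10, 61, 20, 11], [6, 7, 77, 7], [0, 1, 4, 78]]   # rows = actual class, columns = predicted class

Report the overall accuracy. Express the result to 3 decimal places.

Accuracy = trace / total = (83+61+77+78=299) / 406 = 299/406 = 0.736

0.736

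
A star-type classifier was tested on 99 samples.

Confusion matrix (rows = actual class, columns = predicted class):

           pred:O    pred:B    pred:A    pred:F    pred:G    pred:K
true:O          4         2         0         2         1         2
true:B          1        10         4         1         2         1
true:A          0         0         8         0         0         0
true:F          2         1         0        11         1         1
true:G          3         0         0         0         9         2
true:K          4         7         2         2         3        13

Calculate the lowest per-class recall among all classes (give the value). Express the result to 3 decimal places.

Per-class recall (TP/(TP+FN)):
  O: TP=4, FN=2+0+2+1+2=7 → 4/11 = 0.3636
  B: TP=10, FN=1+4+1+2+1=9 → 10/19 = 0.5263
  A: TP=8, FN=0+0+0+0+0=0 → 8/8 = 1.0000
  F: TP=11, FN=2+1+0+1+1=5 → 11/16 = 0.6875
  G: TP=9, FN=3+0+0+0+2=5 → 9/14 = 0.6429
  K: TP=13, FN=4+7+2+2+3=18 → 13/31 = 0.4194
Lowest is class 'O' with recall = 0.364.

0.364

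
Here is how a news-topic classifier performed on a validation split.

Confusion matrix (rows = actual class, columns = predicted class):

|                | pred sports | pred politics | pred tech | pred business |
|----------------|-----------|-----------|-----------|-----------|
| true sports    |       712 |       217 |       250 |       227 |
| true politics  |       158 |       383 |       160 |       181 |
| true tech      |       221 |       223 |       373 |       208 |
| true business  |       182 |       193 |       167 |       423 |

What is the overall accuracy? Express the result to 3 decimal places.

0.442

Accuracy = trace / total = (712+383+373+423=1891) / 4278 = 1891/4278 = 0.442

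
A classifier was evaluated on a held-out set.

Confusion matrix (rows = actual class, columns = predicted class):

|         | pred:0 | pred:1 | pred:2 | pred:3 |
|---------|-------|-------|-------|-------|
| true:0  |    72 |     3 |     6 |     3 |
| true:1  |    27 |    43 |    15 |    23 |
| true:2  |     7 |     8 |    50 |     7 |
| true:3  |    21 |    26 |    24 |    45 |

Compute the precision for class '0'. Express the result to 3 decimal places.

Treat '0' as positive and all other classes as negative.
precision = TP/(TP+FP).
0: TP=72, FP=27+7+21=55 → 72/127 = 0.5669

0.567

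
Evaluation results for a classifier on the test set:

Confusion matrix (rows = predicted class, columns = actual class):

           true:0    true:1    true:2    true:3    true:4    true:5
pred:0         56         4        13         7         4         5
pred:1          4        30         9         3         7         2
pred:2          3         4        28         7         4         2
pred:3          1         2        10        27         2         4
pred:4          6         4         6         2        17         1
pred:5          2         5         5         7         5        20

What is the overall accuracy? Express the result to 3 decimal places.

0.560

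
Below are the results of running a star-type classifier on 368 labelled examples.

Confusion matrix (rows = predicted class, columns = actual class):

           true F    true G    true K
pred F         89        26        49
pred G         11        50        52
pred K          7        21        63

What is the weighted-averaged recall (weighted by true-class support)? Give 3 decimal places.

Per-class recall (TP/(TP+FN)):
  F: TP=89, FN=11+7=18 → 89/107 = 0.8318
  G: TP=50, FN=26+21=47 → 50/97 = 0.5155
  K: TP=63, FN=49+52=101 → 63/164 = 0.3841
Weighted-recall = Σ (supportᵢ/N)·recallᵢ with N=368: (107/368)·0.8318 + (97/368)·0.5155 + (164/368)·0.3841 = 0.549

0.549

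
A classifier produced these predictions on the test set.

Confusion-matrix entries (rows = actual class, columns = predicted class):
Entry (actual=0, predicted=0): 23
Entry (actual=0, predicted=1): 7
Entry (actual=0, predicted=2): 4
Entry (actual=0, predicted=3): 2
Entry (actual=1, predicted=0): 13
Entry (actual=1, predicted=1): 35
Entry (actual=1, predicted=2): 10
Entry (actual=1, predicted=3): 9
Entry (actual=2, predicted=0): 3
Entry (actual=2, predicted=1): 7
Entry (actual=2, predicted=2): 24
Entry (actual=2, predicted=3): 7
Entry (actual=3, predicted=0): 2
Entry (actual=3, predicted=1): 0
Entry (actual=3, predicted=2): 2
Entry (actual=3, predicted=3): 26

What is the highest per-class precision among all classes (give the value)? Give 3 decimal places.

0.714

Per-class precision (TP/(TP+FP)):
  0: TP=23, FP=13+3+2=18 → 23/41 = 0.5610
  1: TP=35, FP=7+7+0=14 → 35/49 = 0.7143
  2: TP=24, FP=4+10+2=16 → 24/40 = 0.6000
  3: TP=26, FP=2+9+7=18 → 26/44 = 0.5909
Highest is class '1' with precision = 0.714.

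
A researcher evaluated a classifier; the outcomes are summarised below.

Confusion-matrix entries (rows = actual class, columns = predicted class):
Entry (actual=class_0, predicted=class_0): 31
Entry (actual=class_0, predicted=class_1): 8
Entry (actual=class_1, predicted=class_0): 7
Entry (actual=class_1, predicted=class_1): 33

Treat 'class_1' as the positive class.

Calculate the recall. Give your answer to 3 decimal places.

0.825

Recall = TP/(TP+FN) = 33/(33+7) = 33/40 = 0.825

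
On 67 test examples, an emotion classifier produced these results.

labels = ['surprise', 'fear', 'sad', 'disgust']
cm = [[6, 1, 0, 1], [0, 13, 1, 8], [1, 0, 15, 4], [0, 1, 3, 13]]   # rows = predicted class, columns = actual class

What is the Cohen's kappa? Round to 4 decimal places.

Observed agreement pₒ = trace/N = 47/67 = 0.70149
Expected agreement pₑ = Σ (rowᵢ·colᵢ)/N² = (7·8 + 15·22 + 19·20 + 26·17)/67² = 0.26910
κ = (pₒ − pₑ)/(1 − pₑ) = (0.70149 − 0.26910)/(1 − 0.26910) = 0.5916

0.5916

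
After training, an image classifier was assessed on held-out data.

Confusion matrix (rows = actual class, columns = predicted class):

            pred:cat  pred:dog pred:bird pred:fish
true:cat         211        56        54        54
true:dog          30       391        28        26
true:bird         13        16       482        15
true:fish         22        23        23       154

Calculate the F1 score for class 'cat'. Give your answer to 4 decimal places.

0.6482

Take TP from the diagonal, FP from the rest of the 'cat' prediction marginal, FN from the rest of the 'cat' actual marginal.
F1 score = 2·TP/(2·TP+FP+FN).
cat: TP=211, FP=30+13+22=65, FN=56+54+54=164 → 422/651 = 0.64823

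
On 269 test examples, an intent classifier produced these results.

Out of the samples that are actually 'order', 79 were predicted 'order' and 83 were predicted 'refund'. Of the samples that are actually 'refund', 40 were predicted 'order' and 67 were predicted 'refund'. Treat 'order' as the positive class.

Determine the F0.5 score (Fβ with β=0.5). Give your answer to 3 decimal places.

0.619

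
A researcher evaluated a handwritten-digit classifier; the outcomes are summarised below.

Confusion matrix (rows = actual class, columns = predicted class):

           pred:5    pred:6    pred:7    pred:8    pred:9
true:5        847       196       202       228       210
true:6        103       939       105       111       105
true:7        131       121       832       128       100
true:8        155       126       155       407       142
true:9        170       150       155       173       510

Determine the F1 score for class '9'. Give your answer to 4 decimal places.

0.4584

One-vs-rest for '9': TP = diagonal; FP = other classes predicted '9'; FN = '9' predicted as other.
F1 score = 2·TP/(2·TP+FP+FN).
9: TP=510, FP=210+105+100+142=557, FN=170+150+155+173=648 → 1020/2225 = 0.45843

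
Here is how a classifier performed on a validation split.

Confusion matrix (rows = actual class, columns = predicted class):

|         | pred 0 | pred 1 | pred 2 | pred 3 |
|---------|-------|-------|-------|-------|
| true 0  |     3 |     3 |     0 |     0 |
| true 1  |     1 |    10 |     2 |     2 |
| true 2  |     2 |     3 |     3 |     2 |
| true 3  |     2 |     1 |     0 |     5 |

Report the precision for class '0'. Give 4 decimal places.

precision = TP/(TP+FP).
0: TP=3, FP=1+2+2=5 → 3/8 = 0.37500

0.3750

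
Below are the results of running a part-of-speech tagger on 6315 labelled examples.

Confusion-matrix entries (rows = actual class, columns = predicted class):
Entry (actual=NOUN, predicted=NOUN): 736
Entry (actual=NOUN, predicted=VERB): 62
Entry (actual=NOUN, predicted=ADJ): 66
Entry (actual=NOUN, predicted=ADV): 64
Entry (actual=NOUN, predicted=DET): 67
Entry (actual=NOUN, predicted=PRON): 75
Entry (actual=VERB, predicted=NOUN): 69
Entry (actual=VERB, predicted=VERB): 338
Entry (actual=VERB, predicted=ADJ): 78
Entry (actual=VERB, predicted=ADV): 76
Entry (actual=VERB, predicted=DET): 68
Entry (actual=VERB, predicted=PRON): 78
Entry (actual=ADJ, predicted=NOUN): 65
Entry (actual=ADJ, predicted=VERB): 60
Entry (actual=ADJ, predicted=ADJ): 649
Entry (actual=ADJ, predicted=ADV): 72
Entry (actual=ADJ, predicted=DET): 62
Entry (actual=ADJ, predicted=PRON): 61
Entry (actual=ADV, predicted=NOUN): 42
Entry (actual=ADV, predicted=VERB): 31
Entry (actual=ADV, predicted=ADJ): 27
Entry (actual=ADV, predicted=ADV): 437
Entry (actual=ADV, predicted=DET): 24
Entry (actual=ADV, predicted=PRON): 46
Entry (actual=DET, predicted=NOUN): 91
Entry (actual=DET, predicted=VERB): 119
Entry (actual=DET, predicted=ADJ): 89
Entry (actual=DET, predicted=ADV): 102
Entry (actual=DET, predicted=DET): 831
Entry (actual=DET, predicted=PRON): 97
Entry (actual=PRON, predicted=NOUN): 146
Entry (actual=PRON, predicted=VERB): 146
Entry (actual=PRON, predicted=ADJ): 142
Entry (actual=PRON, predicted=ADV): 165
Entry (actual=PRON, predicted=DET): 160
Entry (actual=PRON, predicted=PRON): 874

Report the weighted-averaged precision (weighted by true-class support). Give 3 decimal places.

Per-class precision (TP/(TP+FP)):
  NOUN: TP=736, FP=69+65+42+91+146=413 → 736/1149 = 0.6406
  VERB: TP=338, FP=62+60+31+119+146=418 → 338/756 = 0.4471
  ADJ: TP=649, FP=66+78+27+89+142=402 → 649/1051 = 0.6175
  ADV: TP=437, FP=64+76+72+102+165=479 → 437/916 = 0.4771
  DET: TP=831, FP=67+68+62+24+160=381 → 831/1212 = 0.6856
  PRON: TP=874, FP=75+78+61+46+97=357 → 874/1231 = 0.7100
Weighted-precision = Σ (supportᵢ/N)·precisionᵢ with N=6315: (1070/6315)·0.6406 + (707/6315)·0.4471 + (969/6315)·0.6175 + (607/6315)·0.4771 + (1329/6315)·0.6856 + (1633/6315)·0.7100 = 0.627

0.627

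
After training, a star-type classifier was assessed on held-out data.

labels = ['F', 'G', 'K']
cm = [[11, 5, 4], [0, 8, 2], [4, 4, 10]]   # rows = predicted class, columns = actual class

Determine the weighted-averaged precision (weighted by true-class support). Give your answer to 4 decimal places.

0.6404

Per-class precision (TP/(TP+FP)):
  F: TP=11, FP=5+4=9 → 11/20 = 0.55000
  G: TP=8, FP=0+2=2 → 8/10 = 0.80000
  K: TP=10, FP=4+4=8 → 10/18 = 0.55556
Weighted-precision = Σ (supportᵢ/N)·precisionᵢ with N=48: (15/48)·0.55000 + (17/48)·0.80000 + (16/48)·0.55556 = 0.6404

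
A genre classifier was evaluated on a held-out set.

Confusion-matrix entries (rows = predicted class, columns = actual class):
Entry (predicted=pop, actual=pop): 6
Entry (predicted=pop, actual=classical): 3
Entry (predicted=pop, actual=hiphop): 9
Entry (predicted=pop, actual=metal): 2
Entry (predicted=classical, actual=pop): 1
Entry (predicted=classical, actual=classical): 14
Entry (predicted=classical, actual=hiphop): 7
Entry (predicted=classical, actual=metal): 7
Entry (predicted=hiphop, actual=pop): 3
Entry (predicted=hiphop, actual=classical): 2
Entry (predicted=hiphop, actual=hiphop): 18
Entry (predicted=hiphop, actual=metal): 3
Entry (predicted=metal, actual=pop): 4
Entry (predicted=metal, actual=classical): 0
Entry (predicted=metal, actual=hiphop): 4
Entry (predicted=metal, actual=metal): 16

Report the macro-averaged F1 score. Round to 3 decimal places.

0.529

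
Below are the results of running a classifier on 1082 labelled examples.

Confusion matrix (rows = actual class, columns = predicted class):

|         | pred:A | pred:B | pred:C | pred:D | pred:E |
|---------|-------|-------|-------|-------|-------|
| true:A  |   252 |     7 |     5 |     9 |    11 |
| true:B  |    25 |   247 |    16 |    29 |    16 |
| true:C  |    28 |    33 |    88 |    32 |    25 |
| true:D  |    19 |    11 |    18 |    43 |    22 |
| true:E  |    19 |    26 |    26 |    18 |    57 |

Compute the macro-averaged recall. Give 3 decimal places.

0.565

Per-class recall (TP/(TP+FN)):
  A: TP=252, FN=7+5+9+11=32 → 252/284 = 0.8873
  B: TP=247, FN=25+16+29+16=86 → 247/333 = 0.7417
  C: TP=88, FN=28+33+32+25=118 → 88/206 = 0.4272
  D: TP=43, FN=19+11+18+22=70 → 43/113 = 0.3805
  E: TP=57, FN=19+26+26+18=89 → 57/146 = 0.3904
Macro-recall = mean = (0.8873 + 0.7417 + 0.4272 + 0.3805 + 0.3904) / 5 = 0.565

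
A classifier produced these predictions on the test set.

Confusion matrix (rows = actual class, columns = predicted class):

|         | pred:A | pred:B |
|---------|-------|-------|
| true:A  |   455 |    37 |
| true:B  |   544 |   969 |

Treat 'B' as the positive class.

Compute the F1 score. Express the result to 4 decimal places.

0.7694

Precision = TP/(TP+FP) = 969/1006 = 0.9632
Recall = TP/(TP+FN) = 969/1513 = 0.6404
F1 = 2·TP/(2·TP+FP+FN) = 1938/2519 = 0.7694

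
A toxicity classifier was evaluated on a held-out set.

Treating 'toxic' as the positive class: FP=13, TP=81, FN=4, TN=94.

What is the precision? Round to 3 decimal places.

0.862

Precision = TP/(TP+FP) = 81/(81+13) = 81/94 = 0.862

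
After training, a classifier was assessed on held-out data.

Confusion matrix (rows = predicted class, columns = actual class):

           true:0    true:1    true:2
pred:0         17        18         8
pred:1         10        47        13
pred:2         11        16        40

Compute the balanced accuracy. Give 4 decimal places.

Balanced accuracy = mean of per-class recall.
  0: recall = 17/38 = 0.44737
  1: recall = 47/81 = 0.58025
  2: recall = 40/61 = 0.65574
Mean = (0.44737 + 0.58025 + 0.65574) / 3 = 0.5611

0.5611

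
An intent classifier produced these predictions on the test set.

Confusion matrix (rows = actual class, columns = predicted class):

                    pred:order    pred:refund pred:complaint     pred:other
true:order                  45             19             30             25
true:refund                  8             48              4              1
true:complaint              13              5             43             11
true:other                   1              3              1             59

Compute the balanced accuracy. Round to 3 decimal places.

0.671

Balanced accuracy = mean of per-class recall.
  order: recall = 45/119 = 0.3782
  refund: recall = 48/61 = 0.7869
  complaint: recall = 43/72 = 0.5972
  other: recall = 59/64 = 0.9219
Mean = (0.3782 + 0.7869 + 0.5972 + 0.9219) / 4 = 0.671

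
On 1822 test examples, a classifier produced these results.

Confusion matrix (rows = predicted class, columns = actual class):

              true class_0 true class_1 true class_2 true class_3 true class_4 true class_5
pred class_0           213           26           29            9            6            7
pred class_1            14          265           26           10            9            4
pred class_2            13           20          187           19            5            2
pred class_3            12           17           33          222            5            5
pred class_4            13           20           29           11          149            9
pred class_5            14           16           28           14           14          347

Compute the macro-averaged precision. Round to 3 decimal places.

0.751

Per-class precision (TP/(TP+FP)):
  class_0: TP=213, FP=26+29+9+6+7=77 → 213/290 = 0.7345
  class_1: TP=265, FP=14+26+10+9+4=63 → 265/328 = 0.8079
  class_2: TP=187, FP=13+20+19+5+2=59 → 187/246 = 0.7602
  class_3: TP=222, FP=12+17+33+5+5=72 → 222/294 = 0.7551
  class_4: TP=149, FP=13+20+29+11+9=82 → 149/231 = 0.6450
  class_5: TP=347, FP=14+16+28+14+14=86 → 347/433 = 0.8014
Macro-precision = mean = (0.7345 + 0.8079 + 0.7602 + 0.7551 + 0.6450 + 0.8014) / 6 = 0.751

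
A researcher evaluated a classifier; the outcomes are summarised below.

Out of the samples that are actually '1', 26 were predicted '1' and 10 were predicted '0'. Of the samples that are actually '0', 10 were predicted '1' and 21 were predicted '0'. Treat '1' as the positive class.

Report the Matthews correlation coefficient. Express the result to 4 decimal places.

MCC = (TP·TN − FP·FN) / √((TP+FP)(TP+FN)(TN+FP)(TN+FN))
Numerator = 26·21 − 10·10 = 446
Denominator = √(36·36·31·31) = √1245456 = 1116.0000
MCC = 446 / 1116.0000 = 0.3996

0.3996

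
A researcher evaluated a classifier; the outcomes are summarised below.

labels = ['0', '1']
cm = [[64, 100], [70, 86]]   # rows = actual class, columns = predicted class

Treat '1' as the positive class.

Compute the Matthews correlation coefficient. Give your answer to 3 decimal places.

MCC = (TP·TN − FP·FN) / √((TP+FP)(TP+FN)(TN+FP)(TN+FN))
Numerator = 86·64 − 100·70 = -1496
Denominator = √(186·156·164·134) = √637655616 = 25251.8438
MCC = -1496 / 25251.8438 = -0.059

-0.059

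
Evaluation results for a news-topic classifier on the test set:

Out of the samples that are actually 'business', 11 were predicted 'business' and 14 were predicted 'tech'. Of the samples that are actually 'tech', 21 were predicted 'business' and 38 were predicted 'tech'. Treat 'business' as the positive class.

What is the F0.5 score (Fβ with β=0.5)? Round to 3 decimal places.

Fβ = (1+β²)·TP / ((1+β²)·TP + β²·FN + FP), with β²=1/4
= 1.25·11 / (1.25·11 + 0.25·14 + 21) = 0.359

0.359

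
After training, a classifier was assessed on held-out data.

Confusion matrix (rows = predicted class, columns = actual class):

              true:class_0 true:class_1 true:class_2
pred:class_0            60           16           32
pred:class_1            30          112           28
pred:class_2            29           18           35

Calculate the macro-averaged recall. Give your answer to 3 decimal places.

Per-class recall (TP/(TP+FN)):
  class_0: TP=60, FN=30+29=59 → 60/119 = 0.5042
  class_1: TP=112, FN=16+18=34 → 112/146 = 0.7671
  class_2: TP=35, FN=32+28=60 → 35/95 = 0.3684
Macro-recall = mean = (0.5042 + 0.7671 + 0.3684) / 3 = 0.547

0.547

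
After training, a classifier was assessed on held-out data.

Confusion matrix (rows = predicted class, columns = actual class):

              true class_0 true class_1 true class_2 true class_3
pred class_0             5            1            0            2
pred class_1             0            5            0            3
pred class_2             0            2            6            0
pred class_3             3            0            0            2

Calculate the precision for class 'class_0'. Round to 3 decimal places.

One-vs-rest for 'class_0': TP = diagonal; FP = other classes predicted 'class_0'; FN = 'class_0' predicted as other.
precision = TP/(TP+FP).
class_0: TP=5, FP=1+0+2=3 → 5/8 = 0.6250

0.625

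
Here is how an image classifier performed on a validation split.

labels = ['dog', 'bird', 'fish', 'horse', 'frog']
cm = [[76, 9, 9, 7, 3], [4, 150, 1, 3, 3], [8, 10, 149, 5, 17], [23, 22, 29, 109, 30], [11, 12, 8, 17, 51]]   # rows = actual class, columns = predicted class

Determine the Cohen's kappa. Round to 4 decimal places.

0.6187

Observed agreement pₒ = trace/N = 535/766 = 0.69843
Expected agreement pₑ = Σ (rowᵢ·colᵢ)/N² = (104·122 + 161·203 + 189·196 + 213·141 + 99·104)/766² = 0.20919
κ = (pₒ − pₑ)/(1 − pₑ) = (0.69843 − 0.20919)/(1 − 0.20919) = 0.6187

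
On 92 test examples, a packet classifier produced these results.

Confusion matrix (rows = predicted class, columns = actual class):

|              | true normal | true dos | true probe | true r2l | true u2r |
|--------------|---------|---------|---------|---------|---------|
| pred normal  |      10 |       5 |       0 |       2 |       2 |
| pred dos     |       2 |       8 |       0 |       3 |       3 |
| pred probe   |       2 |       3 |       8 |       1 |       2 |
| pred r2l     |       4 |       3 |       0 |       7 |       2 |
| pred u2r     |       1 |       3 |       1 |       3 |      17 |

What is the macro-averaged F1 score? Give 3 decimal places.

0.538

Per-class F1 score (2·TP/(2·TP+FP+FN)):
  normal: TP=10, FP=5+0+2+2=9, FN=2+2+4+1=9 → 20/38 = 0.5263
  dos: TP=8, FP=2+0+3+3=8, FN=5+3+3+3=14 → 16/38 = 0.4211
  probe: TP=8, FP=2+3+1+2=8, FN=0+0+0+1=1 → 16/25 = 0.6400
  r2l: TP=7, FP=4+3+0+2=9, FN=2+3+1+3=9 → 14/32 = 0.4375
  u2r: TP=17, FP=1+3+1+3=8, FN=2+3+2+2=9 → 34/51 = 0.6667
Macro-F1 score = mean = (0.5263 + 0.4211 + 0.6400 + 0.4375 + 0.6667) / 5 = 0.538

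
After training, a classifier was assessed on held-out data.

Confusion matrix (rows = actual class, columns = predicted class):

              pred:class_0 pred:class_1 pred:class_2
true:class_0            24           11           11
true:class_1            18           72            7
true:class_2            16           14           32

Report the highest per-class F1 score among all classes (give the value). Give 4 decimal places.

0.7423

Per-class F1 score (2·TP/(2·TP+FP+FN)):
  class_0: TP=24, FP=18+16=34, FN=11+11=22 → 48/104 = 0.46154
  class_1: TP=72, FP=11+14=25, FN=18+7=25 → 144/194 = 0.74227
  class_2: TP=32, FP=11+7=18, FN=16+14=30 → 64/112 = 0.57143
Highest is class 'class_1' with F1 score = 0.7423.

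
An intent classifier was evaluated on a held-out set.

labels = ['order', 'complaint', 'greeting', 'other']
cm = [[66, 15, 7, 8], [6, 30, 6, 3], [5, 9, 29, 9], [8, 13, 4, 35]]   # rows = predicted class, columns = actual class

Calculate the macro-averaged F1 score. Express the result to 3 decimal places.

0.616

Per-class F1 score (2·TP/(2·TP+FP+FN)):
  order: TP=66, FP=15+7+8=30, FN=6+5+8=19 → 132/181 = 0.7293
  complaint: TP=30, FP=6+6+3=15, FN=15+9+13=37 → 60/112 = 0.5357
  greeting: TP=29, FP=5+9+9=23, FN=7+6+4=17 → 58/98 = 0.5918
  other: TP=35, FP=8+13+4=25, FN=8+3+9=20 → 70/115 = 0.6087
Macro-F1 score = mean = (0.7293 + 0.5357 + 0.5918 + 0.6087) / 4 = 0.616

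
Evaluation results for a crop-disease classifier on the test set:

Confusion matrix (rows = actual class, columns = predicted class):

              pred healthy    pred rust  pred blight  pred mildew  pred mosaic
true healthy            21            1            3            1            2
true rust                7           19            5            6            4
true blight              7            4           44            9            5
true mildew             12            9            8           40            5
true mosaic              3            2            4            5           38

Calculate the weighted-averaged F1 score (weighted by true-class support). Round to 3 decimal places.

0.615

Per-class F1 score (2·TP/(2·TP+FP+FN)):
  healthy: TP=21, FP=7+7+12+3=29, FN=1+3+1+2=7 → 42/78 = 0.5385
  rust: TP=19, FP=1+4+9+2=16, FN=7+5+6+4=22 → 38/76 = 0.5000
  blight: TP=44, FP=3+5+8+4=20, FN=7+4+9+5=25 → 88/133 = 0.6617
  mildew: TP=40, FP=1+6+9+5=21, FN=12+9+8+5=34 → 80/135 = 0.5926
  mosaic: TP=38, FP=2+4+5+5=16, FN=3+2+4+5=14 → 76/106 = 0.7170
Weighted-F1 score = Σ (supportᵢ/N)·F1 scoreᵢ with N=264: (28/264)·0.5385 + (41/264)·0.5000 + (69/264)·0.6617 + (74/264)·0.5926 + (52/264)·0.7170 = 0.615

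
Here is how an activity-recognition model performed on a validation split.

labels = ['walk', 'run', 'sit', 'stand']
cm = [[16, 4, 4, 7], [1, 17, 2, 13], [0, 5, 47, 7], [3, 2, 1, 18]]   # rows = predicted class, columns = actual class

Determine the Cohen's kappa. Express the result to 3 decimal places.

0.544

Observed agreement pₒ = trace/N = 98/147 = 0.6667
Expected agreement pₑ = Σ (rowᵢ·colᵢ)/N² = (20·31 + 28·33 + 54·59 + 45·24)/147² = 0.2689
κ = (pₒ − pₑ)/(1 − pₑ) = (0.6667 − 0.2689)/(1 − 0.2689) = 0.544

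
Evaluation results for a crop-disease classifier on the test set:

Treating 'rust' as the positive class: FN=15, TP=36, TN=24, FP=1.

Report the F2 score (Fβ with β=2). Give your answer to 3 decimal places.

0.747

Fβ = (1+β²)·TP / ((1+β²)·TP + β²·FN + FP), with β²=4
= 5·36 / (5·36 + 4·15 + 1) = 0.747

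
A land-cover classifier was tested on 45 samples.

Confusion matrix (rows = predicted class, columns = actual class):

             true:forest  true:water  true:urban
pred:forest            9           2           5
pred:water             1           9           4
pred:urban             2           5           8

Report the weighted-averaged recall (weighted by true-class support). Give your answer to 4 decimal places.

0.5778

Per-class recall (TP/(TP+FN)):
  forest: TP=9, FN=1+2=3 → 9/12 = 0.75000
  water: TP=9, FN=2+5=7 → 9/16 = 0.56250
  urban: TP=8, FN=5+4=9 → 8/17 = 0.47059
Weighted-recall = Σ (supportᵢ/N)·recallᵢ with N=45: (12/45)·0.75000 + (16/45)·0.56250 + (17/45)·0.47059 = 0.5778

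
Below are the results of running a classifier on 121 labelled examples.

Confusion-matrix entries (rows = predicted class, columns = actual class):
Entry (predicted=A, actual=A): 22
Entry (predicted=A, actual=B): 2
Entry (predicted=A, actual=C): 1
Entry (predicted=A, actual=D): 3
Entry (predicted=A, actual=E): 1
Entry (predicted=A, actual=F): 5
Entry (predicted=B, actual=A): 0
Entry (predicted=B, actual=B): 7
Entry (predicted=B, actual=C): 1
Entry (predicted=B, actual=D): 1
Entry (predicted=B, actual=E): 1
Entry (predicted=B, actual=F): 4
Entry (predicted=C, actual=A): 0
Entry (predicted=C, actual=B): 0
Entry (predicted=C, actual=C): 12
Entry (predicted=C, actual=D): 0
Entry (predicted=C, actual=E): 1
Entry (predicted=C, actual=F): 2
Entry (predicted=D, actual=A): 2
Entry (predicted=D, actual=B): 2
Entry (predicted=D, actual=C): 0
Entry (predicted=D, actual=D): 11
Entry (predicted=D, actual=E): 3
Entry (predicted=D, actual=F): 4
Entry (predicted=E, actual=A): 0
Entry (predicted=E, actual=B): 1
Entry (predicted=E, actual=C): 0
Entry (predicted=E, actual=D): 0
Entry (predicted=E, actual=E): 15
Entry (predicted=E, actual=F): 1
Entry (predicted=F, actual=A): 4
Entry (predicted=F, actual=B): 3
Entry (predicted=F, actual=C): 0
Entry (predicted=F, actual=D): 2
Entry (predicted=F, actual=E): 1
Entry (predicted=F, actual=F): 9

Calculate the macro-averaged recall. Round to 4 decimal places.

Per-class recall (TP/(TP+FN)):
  A: TP=22, FN=0+0+2+0+4=6 → 22/28 = 0.78571
  B: TP=7, FN=2+0+2+1+3=8 → 7/15 = 0.46667
  C: TP=12, FN=1+1+0+0+0=2 → 12/14 = 0.85714
  D: TP=11, FN=3+1+0+0+2=6 → 11/17 = 0.64706
  E: TP=15, FN=1+1+1+3+1=7 → 15/22 = 0.68182
  F: TP=9, FN=5+4+2+4+1=16 → 9/25 = 0.36000
Macro-recall = mean = (0.78571 + 0.46667 + 0.85714 + 0.64706 + 0.68182 + 0.36000) / 6 = 0.6331

0.6331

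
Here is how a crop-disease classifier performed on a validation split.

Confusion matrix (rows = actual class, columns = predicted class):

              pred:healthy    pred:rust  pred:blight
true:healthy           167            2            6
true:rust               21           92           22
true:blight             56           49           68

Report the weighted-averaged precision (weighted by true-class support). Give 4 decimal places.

0.6815

Per-class precision (TP/(TP+FP)):
  healthy: TP=167, FP=21+56=77 → 167/244 = 0.68443
  rust: TP=92, FP=2+49=51 → 92/143 = 0.64336
  blight: TP=68, FP=6+22=28 → 68/96 = 0.70833
Weighted-precision = Σ (supportᵢ/N)·precisionᵢ with N=483: (175/483)·0.68443 + (135/483)·0.64336 + (173/483)·0.70833 = 0.6815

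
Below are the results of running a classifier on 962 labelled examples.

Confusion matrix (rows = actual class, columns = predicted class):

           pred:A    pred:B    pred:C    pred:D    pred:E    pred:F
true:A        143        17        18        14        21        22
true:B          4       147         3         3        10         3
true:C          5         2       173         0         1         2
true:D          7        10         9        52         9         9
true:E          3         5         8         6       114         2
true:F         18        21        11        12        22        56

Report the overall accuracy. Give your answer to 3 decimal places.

0.712

Accuracy = trace / total = (143+147+173+52+114+56=685) / 962 = 685/962 = 0.712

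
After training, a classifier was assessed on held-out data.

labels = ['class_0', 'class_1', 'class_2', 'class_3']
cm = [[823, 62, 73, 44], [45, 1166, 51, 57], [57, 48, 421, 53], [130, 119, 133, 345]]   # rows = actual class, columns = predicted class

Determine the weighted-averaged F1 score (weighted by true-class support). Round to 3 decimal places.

Per-class F1 score (2·TP/(2·TP+FP+FN)):
  class_0: TP=823, FP=45+57+130=232, FN=62+73+44=179 → 1646/2057 = 0.8002
  class_1: TP=1166, FP=62+48+119=229, FN=45+51+57=153 → 2332/2714 = 0.8592
  class_2: TP=421, FP=73+51+133=257, FN=57+48+53=158 → 842/1257 = 0.6698
  class_3: TP=345, FP=44+57+53=154, FN=130+119+133=382 → 690/1226 = 0.5628
Weighted-F1 score = Σ (supportᵢ/N)·F1 scoreᵢ with N=3627: (1002/3627)·0.8002 + (1319/3627)·0.8592 + (579/3627)·0.6698 + (727/3627)·0.5628 = 0.753

0.753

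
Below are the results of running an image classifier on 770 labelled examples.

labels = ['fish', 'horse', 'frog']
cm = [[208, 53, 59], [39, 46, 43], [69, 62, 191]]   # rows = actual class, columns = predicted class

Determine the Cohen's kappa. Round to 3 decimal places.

Observed agreement pₒ = trace/N = 445/770 = 0.5779
Expected agreement pₑ = Σ (rowᵢ·colᵢ)/N² = (320·316 + 128·161 + 322·293)/770² = 0.3644
κ = (pₒ − pₑ)/(1 − pₑ) = (0.5779 − 0.3644)/(1 − 0.3644) = 0.336

0.336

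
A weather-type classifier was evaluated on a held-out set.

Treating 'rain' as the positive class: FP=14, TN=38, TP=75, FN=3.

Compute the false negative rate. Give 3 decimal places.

0.038

FNR = FN/(FN+TP) = 3/(3+75) = 0.038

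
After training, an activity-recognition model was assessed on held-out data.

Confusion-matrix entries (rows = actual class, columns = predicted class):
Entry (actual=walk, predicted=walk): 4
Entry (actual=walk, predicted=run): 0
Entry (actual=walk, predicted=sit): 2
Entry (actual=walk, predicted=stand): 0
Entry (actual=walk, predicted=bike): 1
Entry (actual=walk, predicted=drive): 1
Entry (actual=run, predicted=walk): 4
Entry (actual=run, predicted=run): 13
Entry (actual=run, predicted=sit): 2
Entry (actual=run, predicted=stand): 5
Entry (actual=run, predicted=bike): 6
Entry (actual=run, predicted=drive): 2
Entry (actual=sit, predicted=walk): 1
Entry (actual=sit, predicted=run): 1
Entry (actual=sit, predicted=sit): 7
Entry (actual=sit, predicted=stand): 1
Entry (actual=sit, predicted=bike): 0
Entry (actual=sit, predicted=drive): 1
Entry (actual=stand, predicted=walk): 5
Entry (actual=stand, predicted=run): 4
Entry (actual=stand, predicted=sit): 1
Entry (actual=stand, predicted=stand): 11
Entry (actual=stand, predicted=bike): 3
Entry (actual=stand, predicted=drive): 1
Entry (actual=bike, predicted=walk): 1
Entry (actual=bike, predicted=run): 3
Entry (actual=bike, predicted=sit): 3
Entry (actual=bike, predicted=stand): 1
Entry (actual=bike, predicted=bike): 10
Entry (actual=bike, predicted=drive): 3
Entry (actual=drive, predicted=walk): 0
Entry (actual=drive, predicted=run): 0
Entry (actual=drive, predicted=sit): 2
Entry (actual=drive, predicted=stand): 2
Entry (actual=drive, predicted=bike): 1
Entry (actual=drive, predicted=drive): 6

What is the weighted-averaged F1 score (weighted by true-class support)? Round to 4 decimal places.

0.4767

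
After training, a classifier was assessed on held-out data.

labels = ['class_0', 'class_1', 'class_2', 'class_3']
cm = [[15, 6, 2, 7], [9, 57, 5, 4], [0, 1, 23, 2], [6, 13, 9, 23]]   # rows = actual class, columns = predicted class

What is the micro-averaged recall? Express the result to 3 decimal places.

0.648

Micro-averaging pools counts across classes: ΣTP=118, ΣFP=64, ΣFN=64.
Micro-recall = TP/(TP+FN) on pooled counts = 0.648 (equals overall accuracy in single-label multiclass).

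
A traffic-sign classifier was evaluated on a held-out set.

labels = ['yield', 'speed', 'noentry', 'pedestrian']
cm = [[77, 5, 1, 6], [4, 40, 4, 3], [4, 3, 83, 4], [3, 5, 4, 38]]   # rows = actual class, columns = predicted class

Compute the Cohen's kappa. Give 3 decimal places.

Observed agreement pₒ = trace/N = 238/284 = 0.8380
Expected agreement pₑ = Σ (rowᵢ·colᵢ)/N² = (89·88 + 51·53 + 94·92 + 50·51)/284² = 0.2695
κ = (pₒ − pₑ)/(1 − pₑ) = (0.8380 − 0.2695)/(1 − 0.2695) = 0.778

0.778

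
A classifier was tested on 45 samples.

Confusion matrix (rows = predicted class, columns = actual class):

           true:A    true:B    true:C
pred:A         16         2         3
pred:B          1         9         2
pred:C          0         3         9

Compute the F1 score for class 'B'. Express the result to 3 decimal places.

Treat 'B' as positive and all other classes as negative.
F1 score = 2·TP/(2·TP+FP+FN).
B: TP=9, FP=1+2=3, FN=2+3=5 → 18/26 = 0.6923

0.692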